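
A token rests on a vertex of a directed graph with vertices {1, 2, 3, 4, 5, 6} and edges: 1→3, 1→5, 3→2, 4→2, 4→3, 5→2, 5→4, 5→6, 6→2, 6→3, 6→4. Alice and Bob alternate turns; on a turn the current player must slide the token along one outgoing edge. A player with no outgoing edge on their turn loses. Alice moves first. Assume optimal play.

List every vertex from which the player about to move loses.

Compute win/loss labels from the base case upward. A position with no move is L. Any other position is W if it can reach an L in one move, else L.
Every edge goes from a vertex to one that appears earlier in the order 2, 3, 4, 6, 5, 1, so processing vertices in that order labels each vertex after all of its successors.
2: no outgoing edge → L
3: →2(L), so W
4: →2(L), so W
6: →2(L), so W
5: →2(L), so W
1: →5(W), 3(W) — all W, so L
Reading off the rows marked L gives the requested list; there are 2 such vertices.

1, 2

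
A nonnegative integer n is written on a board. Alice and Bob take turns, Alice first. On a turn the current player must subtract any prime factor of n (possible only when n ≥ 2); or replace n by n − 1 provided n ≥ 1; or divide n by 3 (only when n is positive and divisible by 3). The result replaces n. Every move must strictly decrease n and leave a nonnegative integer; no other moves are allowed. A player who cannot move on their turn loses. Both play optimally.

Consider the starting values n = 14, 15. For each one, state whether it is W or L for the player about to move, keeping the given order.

14: L, 15: W

Work bottom-up. With no move the player to move loses. Otherwise the position is W if at least one move leads to an L position for the opponent, and L if every move leads to a W.
n=0: no move → L
n=1: can move to 0, which is L ⇒ W
n=2: can move to 0, which is L ⇒ W
n=3: can move to 0, which is L ⇒ W
n=4: moves to 2(W), 3(W); every one is W ⇒ L
n=5: can move to 0, which is L ⇒ W
n=6: can move to 4, which is L ⇒ W
n=7: can move to 0, which is L ⇒ W
n=8: moves to 6(W), 7(W); every one is W ⇒ L
n=9: can move to 8, which is L ⇒ W
n=10: can move to 8, which is L ⇒ W
n=11: can move to 0, which is L ⇒ W
n=12: can move to 4, which is L ⇒ W
n=13: can move to 0, which is L ⇒ W
n=14: moves to 7(W), 12(W), 13(W); every one is W ⇒ L
n=15: can move to 14, which is L ⇒ W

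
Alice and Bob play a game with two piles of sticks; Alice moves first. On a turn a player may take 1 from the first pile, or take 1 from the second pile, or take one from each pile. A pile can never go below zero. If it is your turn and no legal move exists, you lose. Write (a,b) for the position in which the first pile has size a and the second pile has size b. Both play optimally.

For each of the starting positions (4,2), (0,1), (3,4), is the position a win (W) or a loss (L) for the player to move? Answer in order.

Work bottom-up. With no move the player to move loses. Otherwise the position is W if at least one move leads to an L position for the opponent, and L if every move leads to a W.
No move ever increases a pile, so every position that can arise here has a ≤ 4 and b ≤ 4; it is enough to label the cells with 0 ≤ a ≤ 4 and 0 ≤ b ≤ 4.
Every move lowers a or b (never raises either), so fill the grid row by row in increasing a, and left to right within a row: each cell's successors are then already labelled.
      b=0  b=1  b=2  b=3  b=4
a=0:    L    W    L    W    L
a=1:    W    W    W    W    W
a=2:    L    W    L    W    L
a=3:    W    W    W    W    W
a=4:    L    W    L    W    L
Cells with no legal move (terminal, hence L): (0,0).
The remaining L cells, each justified by listing all of its moves:
(0,2): L (sole option (0,1)(W) is W)
(0,4): L (sole option (0,3)(W) is W)
(2,0): L (sole option (1,0)(W) is W)
(2,2): L (options (1,2)(W), (2,1)(W), (1,1)(W) are all W)
(2,4): L (options (1,4)(W), (2,3)(W), (1,3)(W) are all W)
(4,0): L (sole option (3,0)(W) is W)
(4,2): L (options (3,2)(W), (4,1)(W), (3,1)(W) are all W)
(4,4): L (options (3,4)(W), (4,3)(W), (3,3)(W) are all W)
Every other cell has at least one move into one of the L cells above, so it is W.
(4,2): one of the L cells justified above, so L
(0,1): the move to (0,0) reaches an L cell, so W
(3,4): the move to (2,4) reaches an L cell, so W

(4,2): L, (0,1): W, (3,4): W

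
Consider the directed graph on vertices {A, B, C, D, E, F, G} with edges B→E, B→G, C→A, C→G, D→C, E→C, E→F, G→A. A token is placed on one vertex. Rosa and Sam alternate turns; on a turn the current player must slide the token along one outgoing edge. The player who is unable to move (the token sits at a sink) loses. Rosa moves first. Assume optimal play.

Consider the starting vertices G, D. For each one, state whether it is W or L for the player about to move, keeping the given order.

Use the standard recursion: the mover loses at a terminal position; elsewhere, the mover wins exactly when some move hands the opponent an L position.
Every edge goes from a vertex to one that appears earlier in the order A, F, G, C, D, E, B, so processing vertices in that order labels each vertex after all of its successors.
A: no outgoing edge → L
F: no outgoing edge → L
G: W (go to A, an L position)
C: W (go to A, an L position)
D: L (sole option C(W) is W)
E: W (go to F, an L position)
B: L (options E(W), G(W) are all W)

G: W, D: L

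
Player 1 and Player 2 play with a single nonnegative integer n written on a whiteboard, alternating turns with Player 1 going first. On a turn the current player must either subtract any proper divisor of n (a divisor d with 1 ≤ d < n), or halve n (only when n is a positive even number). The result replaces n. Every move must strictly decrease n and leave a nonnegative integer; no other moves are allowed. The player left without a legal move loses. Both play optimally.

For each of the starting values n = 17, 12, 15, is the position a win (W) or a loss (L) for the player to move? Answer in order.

17: L, 12: W, 15: L

Positions with no move are L. A position that does have a move is losing for the player to move precisely when every available move leads to a winning position for the opponent. Fill in the labels:
n=0: no move → L
n=1: no move → L
n=2: can move to 1, which is L ⇒ W
n=3: the only move is to 2(W), a W ⇒ L
n=4: can move to 3, which is L ⇒ W
n=5: the only move is to 4(W), a W ⇒ L
n=6: can move to 3, which is L ⇒ W
n=7: the only move is to 6(W), a W ⇒ L
n=8: can move to 7, which is L ⇒ W
n=9: moves to 6(W), 8(W); every one is W ⇒ L
n=10: can move to 5, which is L ⇒ W
n=11: the only move is to 10(W), a W ⇒ L
n=12: can move to 9, which is L ⇒ W
n=13: the only move is to 12(W), a W ⇒ L
n=14: can move to 7, which is L ⇒ W
n=15: moves to 10(W), 12(W), 14(W); every one is W ⇒ L
n=16: can move to 15, which is L ⇒ W
n=17: the only move is to 16(W), a W ⇒ L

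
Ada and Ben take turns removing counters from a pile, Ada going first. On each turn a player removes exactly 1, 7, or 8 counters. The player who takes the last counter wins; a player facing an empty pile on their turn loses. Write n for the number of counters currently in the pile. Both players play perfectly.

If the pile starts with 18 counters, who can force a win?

Use the standard recursion: the mover loses at a terminal position; elsewhere, the mover wins exactly when some move hands the opponent an L position.
n=0: no move → L
n=1: reaches L-position 0 → W
n=2: only reaches 1(W), which is W → L
n=3: reaches L-position 2 → W
n=4: only reaches 3(W), which is W → L
n=5: reaches L-position 4 → W
n=6: only reaches 5(W), which is W → L
n=7: reaches L-position 6 → W
n=8: reaches L-position 0 → W
n=9: reaches L-position 2 → W
n=10: reaches L-position 2 → W
n=11: reaches L-position 4 → W
n=12: reaches L-position 4 → W
n=13: reaches L-position 6 → W
n=14: reaches L-position 6 → W
n=15: only reaches 14(W), 8(W), 7(W), all W → L
n=16: reaches L-position 15 → W
n=17: only reaches 16(W), 10(W), 9(W), all W → L
n=18: reaches L-position 17 → W
From 18 Ada can remove 1, leaving 17, reaching an L position.

Ada wins.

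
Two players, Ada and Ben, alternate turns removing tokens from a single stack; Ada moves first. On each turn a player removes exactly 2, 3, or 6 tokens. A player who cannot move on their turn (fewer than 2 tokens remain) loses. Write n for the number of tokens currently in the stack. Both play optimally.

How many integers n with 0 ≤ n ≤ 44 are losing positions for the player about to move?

Label each position W (a win for the player to move) or L (a loss). A position with no legal move is L; any other position is W exactly when some move reaches an L, and L when every move reaches a W.
n=0: no move → L
n=1: no move → L
n=2: →0(L), so W
n=3: →1(L), so W
n=4: →1(L), so W
n=5: →3(W), 2(W) — all W, so L
n=6: →0(L), so W
n=7: →5(L), so W
n=8: →5(L), so W
n=9: →7(W), 6(W), 3(W) — all W, so L
n=10: →8(W), 7(W), 4(W) — all W, so L
n=11: →9(L), so W
n=12: →10(L), so W
n=13: →10(L), so W
n=14: →12(W), 11(W), 8(W) — all W, so L
n=15: →9(L), so W
n=16: →14(L), so W
n=17: →14(L), so W
n=18: →16(W), 15(W), 12(W) — all W, so L
n=19: →17(W), 16(W), 13(W) — all W, so L
n=20: →18(L), so W
n=21: →19(L), so W
n=22: →19(L), so W
n=23: →21(W), 20(W), 17(W) — all W, so L
n=24: →18(L), so W
n=25: →23(L), so W
n=26: →23(L), so W
n=27: →25(W), 24(W), 21(W) — all W, so L
n=28: →26(W), 25(W), 22(W) — all W, so L
n=29: →27(L), so W
n=30: →28(L), so W
n=31: →28(L), so W
n=32: →30(W), 29(W), 26(W) — all W, so L
n=33: →27(L), so W
n=34: →32(L), so W
n=35: →32(L), so W
n=36: →34(W), 33(W), 30(W) — all W, so L
n=37: →35(W), 34(W), 31(W) — all W, so L
n=38: →36(L), so W
n=39: →37(L), so W
n=40: →37(L), so W
n=41: →39(W), 38(W), 35(W) — all W, so L
n=42: →36(L), so W
n=43: →41(L), so W
n=44: →41(L), so W
L entries with 0 ≤ n ≤ 44: n = 0, 1, 5, 9, 10, 14, 18, 19, 23, 27, 28, 32, 36, 37, 41; that makes 15.

15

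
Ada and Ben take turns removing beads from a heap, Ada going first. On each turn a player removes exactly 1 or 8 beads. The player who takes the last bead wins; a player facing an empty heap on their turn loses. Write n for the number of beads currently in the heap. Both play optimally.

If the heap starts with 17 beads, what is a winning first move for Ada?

Label each position W (a win for the player to move) or L (a loss). A position with no legal move is L; any other position is W exactly when some move reaches an L, and L when every move reaches a W.
n=0: no move → L
n=1: reaches L-position 0 → W
n=2: only reaches 1(W), which is W → L
n=3: reaches L-position 2 → W
n=4: only reaches 3(W), which is W → L
n=5: reaches L-position 4 → W
n=6: only reaches 5(W), which is W → L
n=7: reaches L-position 6 → W
n=8: reaches L-position 0 → W
n=9: only reaches 8(W), 1(W), all W → L
n=10: reaches L-position 9 → W
n=11: only reaches 10(W), 3(W), all W → L
n=12: reaches L-position 11 → W
n=13: only reaches 12(W), 5(W), all W → L
n=14: reaches L-position 13 → W
n=15: only reaches 14(W), 7(W), all W → L
n=16: reaches L-position 15 → W
n=17: reaches L-position 9 → W
From 17, the L positions reachable in one move are: 9.

Remove 8, leaving 9.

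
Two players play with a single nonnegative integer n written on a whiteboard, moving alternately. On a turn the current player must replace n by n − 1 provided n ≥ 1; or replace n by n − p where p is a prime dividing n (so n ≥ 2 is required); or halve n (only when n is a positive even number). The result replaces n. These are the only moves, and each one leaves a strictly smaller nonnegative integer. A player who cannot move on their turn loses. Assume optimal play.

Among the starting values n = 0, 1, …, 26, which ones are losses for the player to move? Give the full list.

Use the standard recursion: the mover loses at a terminal position; elsewhere, the mover wins exactly when some move hands the opponent an L position.
n=0: no move → L
n=1: →0(L), so W
n=2: →0(L), so W
n=3: →0(L), so W
n=4: →2(W), 3(W) — all W, so L
n=5: →0(L), so W
n=6: →4(L), so W
n=7: →0(L), so W
n=8: →4(L), so W
n=9: →6(W), 8(W) — all W, so L
n=10: →9(L), so W
n=11: →0(L), so W
n=12: →9(L), so W
n=13: →0(L), so W
n=14: →7(W), 12(W), 13(W) — all W, so L
n=15: →14(L), so W
n=16: →14(L), so W
n=17: →0(L), so W
n=18: →9(L), so W
n=19: →0(L), so W
n=20: →10(W), 15(W), 18(W), 19(W) — all W, so L
n=21: →14(L), so W
n=22: →20(L), so W
n=23: →0(L), so W
n=24: →12(W), 21(W), 22(W), 23(W) — all W, so L
n=25: →20(L), so W
n=26: →24(L), so W
Reading off the rows marked L gives the requested list; there are 6 such values of n.

0, 4, 9, 14, 20, 24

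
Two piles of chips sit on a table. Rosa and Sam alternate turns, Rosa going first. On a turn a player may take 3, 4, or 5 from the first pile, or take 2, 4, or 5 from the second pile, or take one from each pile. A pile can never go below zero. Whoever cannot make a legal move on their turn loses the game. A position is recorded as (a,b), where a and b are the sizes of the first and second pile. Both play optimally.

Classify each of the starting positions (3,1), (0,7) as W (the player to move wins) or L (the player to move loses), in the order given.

Build the W/L table. Terminal = L. A non-terminal position is W if it has a move to some L; otherwise it is L.
No move ever increases a pile, so every position that can arise here has a ≤ 3 and b ≤ 7; it is enough to label the cells with 0 ≤ a ≤ 3 and 0 ≤ b ≤ 7.
Every move lowers a or b (never raises either), so fill the grid row by row in increasing a, and left to right within a row: each cell's successors are then already labelled.
      b=0  b=1  b=2  b=3  b=4  b=5  b=6  b=7
a=0:    L    L    W    W    W    W    W    L
a=1:    L    W    W    L    W    W    L    W
a=2:    L    W    W    L    W    W    L    W
a=3:    W    W    L    L    W    W    W    W
Cells with no legal move (terminal, hence L): (0,0), (0,1), (1,0), (2,0).
The remaining L cells, each justified by listing all of its moves:
(0,7): →(0,5)(W), (0,3)(W), (0,2)(W) — all W, so L
(1,3): →(1,1)(W), (0,2)(W) — all W, so L
(1,6): →(1,4)(W), (1,2)(W), (1,1)(W), (0,5)(W) — all W, so L
(2,3): →(2,1)(W), (1,2)(W) — all W, so L
(2,6): →(2,4)(W), (2,2)(W), (2,1)(W), (1,5)(W) — all W, so L
(3,2): →(0,2)(W), (3,0)(W), (2,1)(W) — all W, so L
(3,3): →(0,3)(W), (3,1)(W), (2,2)(W) — all W, so L
Every other cell has at least one move into one of the L cells above, so it is W.
(3,1): the move to (0,1) reaches an L cell, so W
(0,7): one of the L cells justified above, so L

(3,1): W, (0,7): L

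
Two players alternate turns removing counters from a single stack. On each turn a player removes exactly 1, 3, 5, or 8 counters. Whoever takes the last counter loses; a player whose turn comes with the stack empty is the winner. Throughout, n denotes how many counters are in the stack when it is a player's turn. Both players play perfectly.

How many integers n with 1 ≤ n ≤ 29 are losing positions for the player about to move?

Positions with no move are W. A position that does have a move is losing for the player to move precisely when every available move leads to a winning position for the opponent. Fill in the labels:
n=0: no move; the opponent has just taken the last counter and therefore loses → W
n=1: the only move is to 0(W), a W ⇒ L
n=2: can move to 1, which is L ⇒ W
n=3: moves to 2(W), 0(W); every one is W ⇒ L
n=4: can move to 3, which is L ⇒ W
n=5: moves to 4(W), 2(W), 0(W); every one is W ⇒ L
n=6: can move to 5, which is L ⇒ W
n=7: moves to 6(W), 4(W), 2(W); every one is W ⇒ L
n=8: can move to 7, which is L ⇒ W
n=9: can move to 1, which is L ⇒ W
n=10: can move to 7, which is L ⇒ W
n=11: can move to 3, which is L ⇒ W
n=12: can move to 7, which is L ⇒ W
n=13: can move to 5, which is L ⇒ W
n=14: moves to 13(W), 11(W), 9(W), 6(W); every one is W ⇒ L
n=15: can move to 14, which is L ⇒ W
n=16: moves to 15(W), 13(W), 11(W), 8(W); every one is W ⇒ L
n=17: can move to 16, which is L ⇒ W
n=18: moves to 17(W), 15(W), 13(W), 10(W); every one is W ⇒ L
n=19: can move to 18, which is L ⇒ W
n=20: moves to 19(W), 17(W), 15(W), 12(W); every one is W ⇒ L
n=21: can move to 20, which is L ⇒ W
n=22: can move to 14, which is L ⇒ W
n=23: can move to 20, which is L ⇒ W
n=24: can move to 16, which is L ⇒ W
n=25: can move to 20, which is L ⇒ W
n=26: can move to 18, which is L ⇒ W
n=27: moves to 26(W), 24(W), 22(W), 19(W); every one is W ⇒ L
n=28: can move to 27, which is L ⇒ W
n=29: moves to 28(W), 26(W), 24(W), 21(W); every one is W ⇒ L
L entries with 1 ≤ n ≤ 29 (the range starts at n=1): n = 1, 3, 5, 7, 14, 16, 18, 20, 27, 29; that makes 10.

10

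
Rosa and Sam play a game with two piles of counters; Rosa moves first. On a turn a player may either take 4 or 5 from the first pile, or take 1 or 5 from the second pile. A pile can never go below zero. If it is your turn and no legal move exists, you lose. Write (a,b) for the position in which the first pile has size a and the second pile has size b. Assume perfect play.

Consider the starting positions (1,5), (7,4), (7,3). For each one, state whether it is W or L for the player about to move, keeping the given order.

(1,5): W, (7,4): W, (7,3): L

Classify positions by backward induction: terminal positions (no move available) are L. From any other position, the mover wins iff some move reaches an L.
No move ever increases a pile, so every position that can arise here has a ≤ 7 and b ≤ 5; it is enough to label the cells with 0 ≤ a ≤ 7 and 0 ≤ b ≤ 5.
Every move lowers a or b (never raises either), so fill the grid row by row in increasing a, and left to right within a row: each cell's successors are then already labelled.
      b=0  b=1  b=2  b=3  b=4  b=5
a=0:    L    W    L    W    L    W
a=1:    L    W    L    W    L    W
a=2:    L    W    L    W    L    W
a=3:    L    W    L    W    L    W
a=4:    W    L    W    L    W    L
a=5:    W    L    W    L    W    L
a=6:    W    L    W    L    W    L
a=7:    W    L    W    L    W    L
Cells with no legal move (terminal, hence L): (0,0), (1,0), (2,0), (3,0).
The remaining L cells, each justified by listing all of its moves:
(0,2): the only move is to (0,1)(W), a W ⇒ L
(0,4): the only move is to (0,3)(W), a W ⇒ L
(1,2): the only move is to (1,1)(W), a W ⇒ L
(1,4): the only move is to (1,3)(W), a W ⇒ L
(2,2): the only move is to (2,1)(W), a W ⇒ L
(2,4): the only move is to (2,3)(W), a W ⇒ L
(3,2): the only move is to (3,1)(W), a W ⇒ L
(3,4): the only move is to (3,3)(W), a W ⇒ L
(4,1): moves to (0,1)(W), (4,0)(W); every one is W ⇒ L
(4,3): moves to (0,3)(W), (4,2)(W); every one is W ⇒ L
(4,5): moves to (0,5)(W), (4,4)(W), (4,0)(W); every one is W ⇒ L
(5,1): moves to (1,1)(W), (0,1)(W), (5,0)(W); every one is W ⇒ L
(5,3): moves to (1,3)(W), (0,3)(W), (5,2)(W); every one is W ⇒ L
(5,5): moves to (1,5)(W), (0,5)(W), (5,4)(W), (5,0)(W); every one is W ⇒ L
(6,1): moves to (2,1)(W), (1,1)(W), (6,0)(W); every one is W ⇒ L
(6,3): moves to (2,3)(W), (1,3)(W), (6,2)(W); every one is W ⇒ L
(6,5): moves to (2,5)(W), (1,5)(W), (6,4)(W), (6,0)(W); every one is W ⇒ L
(7,1): moves to (3,1)(W), (2,1)(W), (7,0)(W); every one is W ⇒ L
(7,3): moves to (3,3)(W), (2,3)(W), (7,2)(W); every one is W ⇒ L
(7,5): moves to (3,5)(W), (2,5)(W), (7,4)(W), (7,0)(W); every one is W ⇒ L
Every other cell has at least one move into one of the L cells above, so it is W.
(1,5): the move to (1,4) reaches an L cell, so W
(7,4): the move to (3,4) reaches an L cell, so W
(7,3): one of the L cells justified above, so L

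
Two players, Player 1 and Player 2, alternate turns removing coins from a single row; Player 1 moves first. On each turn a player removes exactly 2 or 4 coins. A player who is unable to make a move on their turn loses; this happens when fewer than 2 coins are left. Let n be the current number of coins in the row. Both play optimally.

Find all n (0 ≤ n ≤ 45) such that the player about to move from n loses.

Classify positions by backward induction: terminal positions (no move available) are L. From any other position, the mover wins iff some move reaches an L.
n=0: no move → L
n=1: no move → L
n=2: →0(L), so W
n=3: →1(L), so W
n=4: →0(L), so W
n=5: →1(L), so W
n=6: →4(W), 2(W) — all W, so L
n=7: →5(W), 3(W) — all W, so L
n=8: →6(L), so W
n=9: →7(L), so W
n=10: →6(L), so W
n=11: →7(L), so W
n=12: →10(W), 8(W) — all W, so L
n=13: →11(W), 9(W) — all W, so L
n=14: →12(L), so W
n=15: →13(L), so W
n=16: →12(L), so W
n=17: →13(L), so W
n=18: →16(W), 14(W) — all W, so L
n=19: →17(W), 15(W) — all W, so L
n=20: →18(L), so W
n=21: →19(L), so W
n=22: →18(L), so W
n=23: →19(L), so W
n=24: →22(W), 20(W) — all W, so L
n=25: →23(W), 21(W) — all W, so L
n=26: →24(L), so W
n=27: →25(L), so W
n=28: →24(L), so W
n=29: →25(L), so W
n=30: →28(W), 26(W) — all W, so L
n=31: →29(W), 27(W) — all W, so L
n=32: →30(L), so W
n=33: →31(L), so W
n=34: →30(L), so W
n=35: →31(L), so W
n=36: →34(W), 32(W) — all W, so L
n=37: →35(W), 33(W) — all W, so L
n=38: →36(L), so W
n=39: →37(L), so W
n=40: →36(L), so W
n=41: →37(L), so W
n=42: →40(W), 38(W) — all W, so L
n=43: →41(W), 39(W) — all W, so L
n=44: →42(L), so W
n=45: →43(L), so W
Reading off the rows marked L gives the requested list; there are 16 such values of n.

0, 1, 6, 7, 12, 13, 18, 19, 24, 25, 30, 31, 36, 37, 42, 43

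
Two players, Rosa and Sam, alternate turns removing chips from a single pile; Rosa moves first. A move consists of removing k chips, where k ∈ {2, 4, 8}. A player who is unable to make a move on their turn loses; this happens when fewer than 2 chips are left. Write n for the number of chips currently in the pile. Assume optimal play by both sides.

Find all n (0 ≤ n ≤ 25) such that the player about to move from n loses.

0, 1, 6, 7, 12, 13, 18, 19, 24, 25

Work bottom-up. With no move the player to move loses. Otherwise the position is W if at least one move leads to an L position for the opponent, and L if every move leads to a W.
n=0: no move → L
n=1: no move → L
n=2: can move to 0, which is L ⇒ W
n=3: can move to 1, which is L ⇒ W
n=4: can move to 0, which is L ⇒ W
n=5: can move to 1, which is L ⇒ W
n=6: moves to 4(W), 2(W); every one is W ⇒ L
n=7: moves to 5(W), 3(W); every one is W ⇒ L
n=8: can move to 6, which is L ⇒ W
n=9: can move to 7, which is L ⇒ W
n=10: can move to 6, which is L ⇒ W
n=11: can move to 7, which is L ⇒ W
n=12: moves to 10(W), 8(W), 4(W); every one is W ⇒ L
n=13: moves to 11(W), 9(W), 5(W); every one is W ⇒ L
n=14: can move to 12, which is L ⇒ W
n=15: can move to 13, which is L ⇒ W
n=16: can move to 12, which is L ⇒ W
n=17: can move to 13, which is L ⇒ W
n=18: moves to 16(W), 14(W), 10(W); every one is W ⇒ L
n=19: moves to 17(W), 15(W), 11(W); every one is W ⇒ L
n=20: can move to 18, which is L ⇒ W
n=21: can move to 19, which is L ⇒ W
n=22: can move to 18, which is L ⇒ W
n=23: can move to 19, which is L ⇒ W
n=24: moves to 22(W), 20(W), 16(W); every one is W ⇒ L
n=25: moves to 23(W), 21(W), 17(W); every one is W ⇒ L
The losing starting values of n are exactly the entries labelled L in this table (10 of them).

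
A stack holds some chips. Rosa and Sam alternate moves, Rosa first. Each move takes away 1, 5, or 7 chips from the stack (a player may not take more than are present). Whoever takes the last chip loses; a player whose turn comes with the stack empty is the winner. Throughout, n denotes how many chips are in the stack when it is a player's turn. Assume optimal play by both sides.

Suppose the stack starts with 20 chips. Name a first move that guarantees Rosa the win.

Remove 1, leaving 19.

Use the standard recursion: the mover wins at a terminal position; elsewhere, the mover wins exactly when some move hands the opponent an L position.
n=0: no move; the opponent has just taken the last chip and therefore loses → W
n=1: →0(W) only, which is W, so L
n=2: →1(L), so W
n=3: →2(W) only, which is W, so L
n=4: →3(L), so W
n=5: →4(W), 0(W) — all W, so L
n=6: →5(L), so W
n=7: →6(W), 2(W), 0(W) — all W, so L
n=8: →7(L), so W
n=9: →8(W), 4(W), 2(W) — all W, so L
n=10: →9(L), so W
n=11: →10(W), 6(W), 4(W) — all W, so L
n=12: →11(L), so W
n=13: →12(W), 8(W), 6(W) — all W, so L
n=14: →13(L), so W
n=15: →14(W), 10(W), 8(W) — all W, so L
n=16: →15(L), so W
n=17: →16(W), 12(W), 10(W) — all W, so L
n=18: →17(L), so W
n=19: →18(W), 14(W), 12(W) — all W, so L
n=20: →19(L), so W
From 20, the L positions reachable in one move are: 19, 15, 13. Any move reaching one of these is winning.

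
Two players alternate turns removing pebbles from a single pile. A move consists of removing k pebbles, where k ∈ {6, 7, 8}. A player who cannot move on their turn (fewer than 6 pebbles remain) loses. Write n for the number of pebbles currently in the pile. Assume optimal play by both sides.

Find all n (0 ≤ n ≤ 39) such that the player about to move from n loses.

0, 1, 2, 3, 4, 5, 14, 15, 16, 17, 18, 19, 28, 29, 30, 31, 32, 33

Build the W/L table. Terminal = L. A non-terminal position is W if it has a move to some L; otherwise it is L.
n=0: no move → L
n=1: no move → L
n=2: no move → L
n=3: no move → L
n=4: no move → L
n=5: no move → L
n=6: reaches L-position 0 → W
n=7: reaches L-position 1 → W
n=8: reaches L-position 2 → W
n=9: reaches L-position 3 → W
n=10: reaches L-position 4 → W
n=11: reaches L-position 5 → W
n=12: reaches L-position 5 → W
n=13: reaches L-position 5 → W
n=14: only reaches 8(W), 7(W), 6(W), all W → L
n=15: only reaches 9(W), 8(W), 7(W), all W → L
n=16: only reaches 10(W), 9(W), 8(W), all W → L
n=17: only reaches 11(W), 10(W), 9(W), all W → L
n=18: only reaches 12(W), 11(W), 10(W), all W → L
n=19: only reaches 13(W), 12(W), 11(W), all W → L
n=20: reaches L-position 14 → W
n=21: reaches L-position 15 → W
n=22: reaches L-position 16 → W
n=23: reaches L-position 17 → W
n=24: reaches L-position 18 → W
n=25: reaches L-position 19 → W
n=26: reaches L-position 19 → W
n=27: reaches L-position 19 → W
n=28: only reaches 22(W), 21(W), 20(W), all W → L
n=29: only reaches 23(W), 22(W), 21(W), all W → L
n=30: only reaches 24(W), 23(W), 22(W), all W → L
n=31: only reaches 25(W), 24(W), 23(W), all W → L
n=32: only reaches 26(W), 25(W), 24(W), all W → L
n=33: only reaches 27(W), 26(W), 25(W), all W → L
n=34: reaches L-position 28 → W
n=35: reaches L-position 29 → W
n=36: reaches L-position 30 → W
n=37: reaches L-position 31 → W
n=38: reaches L-position 32 → W
n=39: reaches L-position 33 → W
Reading off the rows marked L gives the requested list; there are 18 such values of n.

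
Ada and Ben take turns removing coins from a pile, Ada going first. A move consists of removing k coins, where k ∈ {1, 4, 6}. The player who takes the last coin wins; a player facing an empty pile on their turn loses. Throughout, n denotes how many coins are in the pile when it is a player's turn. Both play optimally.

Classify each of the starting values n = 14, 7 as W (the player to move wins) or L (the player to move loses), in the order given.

14: W, 7: L

Positions with no move are L. A position that does have a move is losing for the player to move precisely when every available move leads to a winning position for the opponent. Fill in the labels:
n=0: no move → L
n=1: reaches L-position 0 → W
n=2: only reaches 1(W), which is W → L
n=3: reaches L-position 2 → W
n=4: reaches L-position 0 → W
n=5: only reaches 4(W), 1(W), all W → L
n=6: reaches L-position 5 → W
n=7: only reaches 6(W), 3(W), 1(W), all W → L
n=8: reaches L-position 7 → W
n=9: reaches L-position 5 → W
n=10: only reaches 9(W), 6(W), 4(W), all W → L
n=11: reaches L-position 10 → W
n=12: only reaches 11(W), 8(W), 6(W), all W → L
n=13: reaches L-position 12 → W
n=14: reaches L-position 10 → W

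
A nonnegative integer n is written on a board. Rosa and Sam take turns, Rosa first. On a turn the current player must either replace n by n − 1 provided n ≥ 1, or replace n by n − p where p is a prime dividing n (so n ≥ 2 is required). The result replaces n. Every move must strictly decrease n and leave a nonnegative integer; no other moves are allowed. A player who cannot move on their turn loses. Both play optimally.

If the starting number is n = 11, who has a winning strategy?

Work bottom-up. With no move the player to move loses. Otherwise the position is W if at least one move leads to an L position for the opponent, and L if every move leads to a W.
n=0: no move → L
n=1: can move to 0, which is L ⇒ W
n=2: can move to 0, which is L ⇒ W
n=3: can move to 0, which is L ⇒ W
n=4: moves to 2(W), 3(W); every one is W ⇒ L
n=5: can move to 0, which is L ⇒ W
n=6: can move to 4, which is L ⇒ W
n=7: can move to 0, which is L ⇒ W
n=8: moves to 6(W), 7(W); every one is W ⇒ L
n=9: can move to 8, which is L ⇒ W
n=10: can move to 8, which is L ⇒ W
n=11: can move to 0, which is L ⇒ W
From 11 Rosa can move to 0, reaching an L position.

Rosa wins.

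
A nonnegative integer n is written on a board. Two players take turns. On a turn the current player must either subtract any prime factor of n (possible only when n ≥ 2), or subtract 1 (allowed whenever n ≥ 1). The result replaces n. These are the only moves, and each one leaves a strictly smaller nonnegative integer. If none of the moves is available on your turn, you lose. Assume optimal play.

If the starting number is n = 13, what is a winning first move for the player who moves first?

Move to 0.

Build the W/L table. Terminal = L. A non-terminal position is W if it has a move to some L; otherwise it is L.
n=0: no move → L
n=1: can move to 0, which is L ⇒ W
n=2: can move to 0, which is L ⇒ W
n=3: can move to 0, which is L ⇒ W
n=4: moves to 2(W), 3(W); every one is W ⇒ L
n=5: can move to 0, which is L ⇒ W
n=6: can move to 4, which is L ⇒ W
n=7: can move to 0, which is L ⇒ W
n=8: moves to 6(W), 7(W); every one is W ⇒ L
n=9: can move to 8, which is L ⇒ W
n=10: can move to 8, which is L ⇒ W
n=11: can move to 0, which is L ⇒ W
n=12: moves to 9(W), 10(W), 11(W); every one is W ⇒ L
n=13: can move to 0, which is L ⇒ W
From 13, the L positions reachable in one move are: 0, 12. Any move reaching one of these is winning.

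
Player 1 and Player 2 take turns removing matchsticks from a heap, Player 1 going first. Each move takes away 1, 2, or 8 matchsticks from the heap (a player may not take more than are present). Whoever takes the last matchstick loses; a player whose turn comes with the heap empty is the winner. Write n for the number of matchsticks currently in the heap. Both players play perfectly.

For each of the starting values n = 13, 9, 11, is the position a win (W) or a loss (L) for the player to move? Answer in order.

13: L, 9: W, 11: W

Use the standard recursion: the mover wins at a terminal position; elsewhere, the mover wins exactly when some move hands the opponent an L position.
n=0: no move; the opponent has just taken the last matchstick and therefore loses → W
n=1: L (sole option 0(W) is W)
n=2: W (go to 1, an L position)
n=3: W (go to 1, an L position)
n=4: L (options 3(W), 2(W) are all W)
n=5: W (go to 4, an L position)
n=6: W (go to 4, an L position)
n=7: L (options 6(W), 5(W) are all W)
n=8: W (go to 7, an L position)
n=9: W (go to 7, an L position)
n=10: L (options 9(W), 8(W), 2(W) are all W)
n=11: W (go to 10, an L position)
n=12: W (go to 10, an L position)
n=13: L (options 12(W), 11(W), 5(W) are all W)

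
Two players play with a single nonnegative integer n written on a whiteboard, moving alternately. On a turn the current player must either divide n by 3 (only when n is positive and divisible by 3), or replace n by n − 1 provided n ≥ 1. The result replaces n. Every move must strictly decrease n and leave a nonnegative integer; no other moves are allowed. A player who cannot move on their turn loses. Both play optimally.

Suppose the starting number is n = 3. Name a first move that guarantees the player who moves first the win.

Move to 2.

Work bottom-up. With no move the player to move loses. Otherwise the position is W if at least one move leads to an L position for the opponent, and L if every move leads to a W.
n=0: no move → L
n=1: reaches L-position 0 → W
n=2: only reaches 1(W), which is W → L
n=3: reaches L-position 2 → W
From 3, the L positions reachable in one move are: 2.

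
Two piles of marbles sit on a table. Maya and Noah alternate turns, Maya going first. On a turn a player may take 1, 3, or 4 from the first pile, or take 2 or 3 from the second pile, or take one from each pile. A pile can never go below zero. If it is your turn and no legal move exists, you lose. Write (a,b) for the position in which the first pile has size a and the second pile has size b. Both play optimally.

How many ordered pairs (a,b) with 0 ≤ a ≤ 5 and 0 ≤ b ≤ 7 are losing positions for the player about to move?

15

Work bottom-up. With no move the player to move loses. Otherwise the position is W if at least one move leads to an L position for the opponent, and L if every move leads to a W.
Every move lowers a or b (never raises either), so fill the grid row by row in increasing a, and left to right within a row: each cell's successors are then already labelled.
      b=0  b=1  b=2  b=3  b=4  b=5  b=6  b=7
a=0:    L    L    W    W    W    L    L    W
a=1:    W    W    W    L    L    W    W    W
a=2:    L    L    W    W    W    W    L    L
a=3:    W    W    W    L    L    W    W    W
a=4:    W    W    L    W    W    W    W    L
a=5:    W    W    W    W    W    L    W    W
Cells with no legal move (terminal, hence L): (0,0), (0,1).
The remaining L cells, each justified by listing all of its moves:
(0,5): L (options (0,3)(W), (0,2)(W) are all W)
(0,6): L (options (0,4)(W), (0,3)(W) are all W)
(1,3): L (options (0,3)(W), (1,1)(W), (1,0)(W), (0,2)(W) are all W)
(1,4): L (options (0,4)(W), (1,2)(W), (1,1)(W), (0,3)(W) are all W)
(2,0): L (sole option (1,0)(W) is W)
(2,1): L (options (1,1)(W), (1,0)(W) are all W)
(2,6): L (options (1,6)(W), (2,4)(W), (2,3)(W), (1,5)(W) are all W)
(2,7): L (options (1,7)(W), (2,5)(W), (2,4)(W), (1,6)(W) are all W)
(3,3): L (options (2,3)(W), (0,3)(W), (3,1)(W), (3,0)(W), (2,2)(W) are all W)
(3,4): L (options (2,4)(W), (0,4)(W), (3,2)(W), (3,1)(W), (2,3)(W) are all W)
(4,2): L (options (3,2)(W), (1,2)(W), (0,2)(W), (4,0)(W), (3,1)(W) are all W)
(4,7): L (options (3,7)(W), (1,7)(W), (0,7)(W), (4,5)(W), (4,4)(W), (3,6)(W) are all W)
(5,5): L (options (4,5)(W), (2,5)(W), (1,5)(W), (5,3)(W), (5,2)(W), (4,4)(W) are all W)
Every other cell has at least one move into one of the L cells above, so it is W.
L cells per row: a=0: 4, a=1: 2, a=2: 4, a=3: 2, a=4: 2, a=5: 1; total 15.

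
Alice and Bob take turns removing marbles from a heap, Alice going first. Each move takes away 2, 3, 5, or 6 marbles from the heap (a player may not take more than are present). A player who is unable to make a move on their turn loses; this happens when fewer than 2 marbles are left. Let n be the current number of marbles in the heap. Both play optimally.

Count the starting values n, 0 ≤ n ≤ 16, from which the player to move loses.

Positions with no move are L. A position that does have a move is losing for the player to move precisely when every available move leads to a winning position for the opponent. Fill in the labels:
n=0: no move → L
n=1: no move → L
n=2: W (go to 0, an L position)
n=3: W (go to 1, an L position)
n=4: W (go to 1, an L position)
n=5: W (go to 0, an L position)
n=6: W (go to 1, an L position)
n=7: W (go to 1, an L position)
n=8: L (options 6(W), 5(W), 3(W), 2(W) are all W)
n=9: L (options 7(W), 6(W), 4(W), 3(W) are all W)
n=10: W (go to 8, an L position)
n=11: W (go to 9, an L position)
n=12: W (go to 9, an L position)
n=13: W (go to 8, an L position)
n=14: W (go to 9, an L position)
n=15: W (go to 9, an L position)
n=16: L (options 14(W), 13(W), 11(W), 10(W) are all W)
L entries with 0 ≤ n ≤ 16: n = 0, 1, 8, 9, 16; that makes 5.

5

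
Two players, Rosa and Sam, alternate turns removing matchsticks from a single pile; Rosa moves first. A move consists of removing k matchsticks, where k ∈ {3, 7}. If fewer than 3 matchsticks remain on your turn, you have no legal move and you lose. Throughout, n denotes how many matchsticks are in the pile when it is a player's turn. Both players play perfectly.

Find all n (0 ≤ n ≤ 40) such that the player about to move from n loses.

Use the standard recursion: the mover loses at a terminal position; elsewhere, the mover wins exactly when some move hands the opponent an L position.
n=0: no move → L
n=1: no move → L
n=2: no move → L
n=3: →0(L), so W
n=4: →1(L), so W
n=5: →2(L), so W
n=6: →3(W) only, which is W, so L
n=7: →0(L), so W
n=8: →1(L), so W
n=9: →6(L), so W
n=10: →7(W), 3(W) — all W, so L
n=11: →8(W), 4(W) — all W, so L
n=12: →9(W), 5(W) — all W, so L
n=13: →10(L), so W
n=14: →11(L), so W
n=15: →12(L), so W
n=16: →13(W), 9(W) — all W, so L
n=17: →10(L), so W
n=18: →11(L), so W
n=19: →16(L), so W
n=20: →17(W), 13(W) — all W, so L
n=21: →18(W), 14(W) — all W, so L
n=22: →19(W), 15(W) — all W, so L
n=23: →20(L), so W
n=24: →21(L), so W
n=25: →22(L), so W
n=26: →23(W), 19(W) — all W, so L
n=27: →20(L), so W
n=28: →21(L), so W
n=29: →26(L), so W
n=30: →27(W), 23(W) — all W, so L
n=31: →28(W), 24(W) — all W, so L
n=32: →29(W), 25(W) — all W, so L
n=33: →30(L), so W
n=34: →31(L), so W
n=35: →32(L), so W
n=36: →33(W), 29(W) — all W, so L
n=37: →30(L), so W
n=38: →31(L), so W
n=39: →36(L), so W
n=40: →37(W), 33(W) — all W, so L
Reading off the rows marked L gives the requested list; there are 17 such values of n.

0, 1, 2, 6, 10, 11, 12, 16, 20, 21, 22, 26, 30, 31, 32, 36, 40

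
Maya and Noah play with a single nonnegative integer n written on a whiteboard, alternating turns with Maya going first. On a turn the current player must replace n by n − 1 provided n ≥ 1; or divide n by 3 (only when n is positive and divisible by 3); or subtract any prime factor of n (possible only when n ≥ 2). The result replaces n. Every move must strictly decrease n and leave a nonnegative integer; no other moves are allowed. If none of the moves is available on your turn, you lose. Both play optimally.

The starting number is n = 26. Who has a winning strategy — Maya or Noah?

Maya wins.

Classify positions by backward induction: terminal positions (no move available) are L. From any other position, the mover wins iff some move reaches an L.
n=0: no move → L
n=1: W (go to 0, an L position)
n=2: W (go to 0, an L position)
n=3: W (go to 0, an L position)
n=4: L (options 2(W), 3(W) are all W)
n=5: W (go to 0, an L position)
n=6: W (go to 4, an L position)
n=7: W (go to 0, an L position)
n=8: L (options 6(W), 7(W) are all W)
n=9: W (go to 8, an L position)
n=10: W (go to 8, an L position)
n=11: W (go to 0, an L position)
n=12: W (go to 4, an L position)
n=13: W (go to 0, an L position)
n=14: L (options 7(W), 12(W), 13(W) are all W)
n=15: W (go to 14, an L position)
n=16: W (go to 14, an L position)
n=17: W (go to 0, an L position)
n=18: L (options 6(W), 15(W), 16(W), 17(W) are all W)
n=19: W (go to 0, an L position)
n=20: W (go to 18, an L position)
n=21: W (go to 14, an L position)
n=22: L (options 11(W), 20(W), 21(W) are all W)
n=23: W (go to 0, an L position)
n=24: W (go to 8, an L position)
n=25: L (options 20(W), 24(W) are all W)
n=26: W (go to 25, an L position)
The starting position 26 is W: Maya should move to 25, handing over an L position.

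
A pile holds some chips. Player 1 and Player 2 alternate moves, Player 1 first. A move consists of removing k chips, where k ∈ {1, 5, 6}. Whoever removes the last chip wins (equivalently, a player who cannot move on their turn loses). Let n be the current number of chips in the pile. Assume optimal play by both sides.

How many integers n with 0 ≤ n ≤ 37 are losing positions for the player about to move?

12

Work bottom-up. With no move the player to move loses. Otherwise the position is W if at least one move leads to an L position for the opponent, and L if every move leads to a W.
n=0: no move → L
n=1: W (go to 0, an L position)
n=2: L (sole option 1(W) is W)
n=3: W (go to 2, an L position)
n=4: L (sole option 3(W) is W)
n=5: W (go to 4, an L position)
n=6: W (go to 0, an L position)
n=7: W (go to 2, an L position)
n=8: W (go to 2, an L position)
n=9: W (go to 4, an L position)
n=10: W (go to 4, an L position)
n=11: L (options 10(W), 6(W), 5(W) are all W)
n=12: W (go to 11, an L position)
n=13: L (options 12(W), 8(W), 7(W) are all W)
n=14: W (go to 13, an L position)
n=15: L (options 14(W), 10(W), 9(W) are all W)
n=16: W (go to 15, an L position)
n=17: W (go to 11, an L position)
n=18: W (go to 13, an L position)
n=19: W (go to 13, an L position)
n=20: W (go to 15, an L position)
n=21: W (go to 15, an L position)
n=22: L (options 21(W), 17(W), 16(W) are all W)
n=23: W (go to 22, an L position)
n=24: L (options 23(W), 19(W), 18(W) are all W)
n=25: W (go to 24, an L position)
n=26: L (options 25(W), 21(W), 20(W) are all W)
n=27: W (go to 26, an L position)
n=28: W (go to 22, an L position)
n=29: W (go to 24, an L position)
n=30: W (go to 24, an L position)
n=31: W (go to 26, an L position)
n=32: W (go to 26, an L position)
n=33: L (options 32(W), 28(W), 27(W) are all W)
n=34: W (go to 33, an L position)
n=35: L (options 34(W), 30(W), 29(W) are all W)
n=36: W (go to 35, an L position)
n=37: L (options 36(W), 32(W), 31(W) are all W)
L entries with 0 ≤ n ≤ 37: n = 0, 2, 4, 11, 13, 15, 22, 24, 26, 33, 35, 37; that makes 12.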